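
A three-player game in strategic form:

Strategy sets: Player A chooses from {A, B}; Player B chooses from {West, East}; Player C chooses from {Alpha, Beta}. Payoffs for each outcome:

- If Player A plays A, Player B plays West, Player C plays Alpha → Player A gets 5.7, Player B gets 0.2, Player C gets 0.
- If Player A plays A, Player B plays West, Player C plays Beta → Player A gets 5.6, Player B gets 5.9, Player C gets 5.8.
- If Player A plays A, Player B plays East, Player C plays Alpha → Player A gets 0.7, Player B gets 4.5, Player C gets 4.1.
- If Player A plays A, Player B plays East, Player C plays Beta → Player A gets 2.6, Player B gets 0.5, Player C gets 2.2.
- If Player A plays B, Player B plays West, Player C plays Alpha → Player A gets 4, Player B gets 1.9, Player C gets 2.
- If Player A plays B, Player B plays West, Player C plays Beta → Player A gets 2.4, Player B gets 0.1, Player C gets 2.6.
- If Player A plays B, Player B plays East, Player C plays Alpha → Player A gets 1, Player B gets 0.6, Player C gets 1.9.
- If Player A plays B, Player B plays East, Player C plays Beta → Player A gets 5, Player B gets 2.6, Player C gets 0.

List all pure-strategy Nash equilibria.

Player A against (West, Alpha): payoffs 5.7, 4 → best response A.
Player A against (West, Beta): payoffs 5.6, 2.4 → best response A.
Player A against (East, Alpha): payoffs 0.7, 1 → best response B.
Player A against (East, Beta): payoffs 2.6, 5 → best response B.
Player B against (A, Alpha): payoffs 0.2, 4.5 → best response East.
Player B against (A, Beta): payoffs 5.9, 0.5 → best response West.
Player B against (B, Alpha): payoffs 1.9, 0.6 → best response West.
Player B against (B, Beta): payoffs 0.1, 2.6 → best response East.
Player C against (A, West): payoffs 0, 5.8 → best response Beta.
Player C against (A, East): payoffs 4.1, 2.2 → best response Alpha.
Player C against (B, West): payoffs 2, 2.6 → best response Beta.
Player C against (B, East): payoffs 1.9, 0 → best response Alpha.
Mutual best responses: (A, West, Beta).

Pure NE: (A, West, Beta)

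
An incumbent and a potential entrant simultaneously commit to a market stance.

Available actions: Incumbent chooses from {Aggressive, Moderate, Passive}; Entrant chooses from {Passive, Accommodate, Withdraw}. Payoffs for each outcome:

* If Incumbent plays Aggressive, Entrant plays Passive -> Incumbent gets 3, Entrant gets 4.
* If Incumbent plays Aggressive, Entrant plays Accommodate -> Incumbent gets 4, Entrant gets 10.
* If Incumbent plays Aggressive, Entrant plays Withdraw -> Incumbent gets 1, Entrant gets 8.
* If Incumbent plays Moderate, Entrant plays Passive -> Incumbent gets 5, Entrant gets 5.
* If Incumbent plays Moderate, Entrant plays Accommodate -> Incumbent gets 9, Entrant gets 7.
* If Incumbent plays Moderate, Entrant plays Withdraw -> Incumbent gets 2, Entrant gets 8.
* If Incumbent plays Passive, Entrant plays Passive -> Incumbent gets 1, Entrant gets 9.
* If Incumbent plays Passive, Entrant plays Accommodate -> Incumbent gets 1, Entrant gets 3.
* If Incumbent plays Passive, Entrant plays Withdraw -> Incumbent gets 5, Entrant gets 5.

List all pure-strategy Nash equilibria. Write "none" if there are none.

For each player, find the best response to each opponent profile; mutual best responses are the pure NE.
Incumbent against Passive: payoffs 3, 5, 1 → best response Moderate.
Incumbent against Accommodate: payoffs 4, 9, 1 → best response Moderate.
Incumbent against Withdraw: payoffs 1, 2, 5 → best response Passive.
Entrant against Aggressive: payoffs 4, 10, 8 → best response Accommodate.
Entrant against Moderate: payoffs 5, 7, 8 → best response Withdraw.
Entrant against Passive: payoffs 9, 3, 5 → best response Passive.
No profile is a mutual best response for all players.

none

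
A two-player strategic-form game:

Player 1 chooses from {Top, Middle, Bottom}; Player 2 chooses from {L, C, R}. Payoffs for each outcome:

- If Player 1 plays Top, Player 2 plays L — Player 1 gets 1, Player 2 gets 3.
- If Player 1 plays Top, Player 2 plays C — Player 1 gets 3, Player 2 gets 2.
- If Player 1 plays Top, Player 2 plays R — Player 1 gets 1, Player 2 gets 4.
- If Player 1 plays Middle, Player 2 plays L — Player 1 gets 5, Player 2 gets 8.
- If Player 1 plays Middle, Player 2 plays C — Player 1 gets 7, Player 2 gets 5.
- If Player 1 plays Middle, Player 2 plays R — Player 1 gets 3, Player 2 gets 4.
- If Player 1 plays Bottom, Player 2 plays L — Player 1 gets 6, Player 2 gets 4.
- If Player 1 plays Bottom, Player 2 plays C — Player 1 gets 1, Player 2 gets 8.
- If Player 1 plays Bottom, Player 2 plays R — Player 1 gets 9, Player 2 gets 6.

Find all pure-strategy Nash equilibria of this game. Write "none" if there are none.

This game has no pure Nash equilibrium.

For each player, find the best response to each opponent profile; mutual best responses are the pure NE.
Player 1 against L: payoffs 1, 5, 6 → best response Bottom.
Player 1 against C: payoffs 3, 7, 1 → best response Middle.
Player 1 against R: payoffs 1, 3, 9 → best response Bottom.
Player 2 against Top: payoffs 3, 2, 4 → best response R.
Player 2 against Middle: payoffs 8, 5, 4 → best response L.
Player 2 against Bottom: payoffs 4, 8, 6 → best response C.
No profile is a mutual best response for all players.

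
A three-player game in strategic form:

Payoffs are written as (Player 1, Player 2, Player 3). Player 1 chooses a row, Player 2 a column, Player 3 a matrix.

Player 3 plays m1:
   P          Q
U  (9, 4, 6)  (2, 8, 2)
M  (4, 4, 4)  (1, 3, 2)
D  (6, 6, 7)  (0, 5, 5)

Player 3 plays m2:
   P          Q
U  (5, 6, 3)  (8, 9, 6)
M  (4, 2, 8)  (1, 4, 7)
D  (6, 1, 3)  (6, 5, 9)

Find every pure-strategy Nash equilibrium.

(U, Q, m2)

For each player, find the best response to each opponent profile; mutual best responses are the pure NE.
Player 1 against (P, m1): payoffs 9, 4, 6 → best response U.
Player 1 against (P, m2): payoffs 5, 4, 6 → best response D.
Player 1 against (Q, m1): payoffs 2, 1, 0 → best response U.
Player 1 against (Q, m2): payoffs 8, 1, 6 → best response U.
Player 2 against (U, m1): payoffs 4, 8 → best response Q.
Player 2 against (U, m2): payoffs 6, 9 → best response Q.
Player 2 against (M, m1): payoffs 4, 3 → best response P.
Player 2 against (M, m2): payoffs 2, 4 → best response Q.
Player 2 against (D, m1): payoffs 6, 5 → best response P.
Player 2 against (D, m2): payoffs 1, 5 → best response Q.
Player 3 against (U, P): payoffs 6, 3 → best response m1.
Player 3 against (U, Q): payoffs 2, 6 → best response m2.
Player 3 against (M, P): payoffs 4, 8 → best response m2.
Player 3 against (M, Q): payoffs 2, 7 → best response m2.
Player 3 against (D, P): payoffs 7, 3 → best response m1.
Player 3 against (D, Q): payoffs 5, 9 → best response m2.
Mutual best responses: (U, Q, m2).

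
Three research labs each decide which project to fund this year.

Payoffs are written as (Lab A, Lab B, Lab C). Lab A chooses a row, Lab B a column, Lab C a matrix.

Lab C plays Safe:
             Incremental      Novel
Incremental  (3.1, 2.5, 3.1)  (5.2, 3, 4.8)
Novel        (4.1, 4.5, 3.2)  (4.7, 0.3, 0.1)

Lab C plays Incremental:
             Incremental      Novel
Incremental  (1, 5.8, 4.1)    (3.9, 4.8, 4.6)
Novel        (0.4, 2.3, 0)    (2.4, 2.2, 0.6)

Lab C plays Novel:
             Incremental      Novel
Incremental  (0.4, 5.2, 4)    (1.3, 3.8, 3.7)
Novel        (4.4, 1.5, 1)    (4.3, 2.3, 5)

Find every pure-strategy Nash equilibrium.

(Incremental, Incremental, Incremental), (Incremental, Novel, Safe), (Novel, Incremental, Safe), (Novel, Novel, Novel)

(Incremental, Incremental, Safe): Lab A can switch to Novel (3.1 → 4.1). Not NE.
(Incremental, Incremental, Incremental): Lab A gets 1, best alternative 0.4; Lab B gets 5.8, best alternative 4.8; Lab C gets 4.1, best alternative 4. No profitable deviation — NE.
(Incremental, Incremental, Novel): Lab A can switch to Novel (0.4 → 4.4). Not NE.
(Incremental, Novel, Safe): Lab A gets 5.2, best alternative 4.7; Lab B gets 3, best alternative 2.5; Lab C gets 4.8, best alternative 4.6. No profitable deviation — NE.
(Incremental, Novel, Incremental): Lab B can switch to Incremental (4.8 → 5.8). Not NE.
(Incremental, Novel, Novel): Lab A can switch to Novel (1.3 → 4.3). Not NE.
(Novel, Incremental, Safe): Lab A gets 4.1, best alternative 3.1; Lab B gets 4.5, best alternative 0.3; Lab C gets 3.2, best alternative 1. No profitable deviation — NE.
(Novel, Incremental, Incremental): Lab A can switch to Incremental (0.4 → 1). Not NE.
(Novel, Incremental, Novel): Lab B can switch to Novel (1.5 → 2.3). Not NE.
(Novel, Novel, Safe): Lab A can switch to Incremental (4.7 → 5.2). Not NE.
(Novel, Novel, Incremental): Lab A can switch to Incremental (2.4 → 3.9). Not NE.
(Novel, Novel, Novel): Lab A gets 4.3, best alternative 1.3; Lab B gets 2.3, best alternative 1.5; Lab C gets 5, best alternative 0.6. No profitable deviation — NE.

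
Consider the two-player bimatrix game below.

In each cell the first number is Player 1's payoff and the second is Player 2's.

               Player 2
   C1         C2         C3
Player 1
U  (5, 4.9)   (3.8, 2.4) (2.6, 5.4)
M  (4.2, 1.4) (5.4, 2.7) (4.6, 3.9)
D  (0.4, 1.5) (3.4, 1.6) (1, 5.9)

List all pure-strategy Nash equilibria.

For each strategy profile, look for a profitable unilateral deviation.
(U, C1): Player 2 can switch to C3 (4.9 → 5.4). Not NE.
(U, C2): Player 1 can switch to M (3.8 → 5.4). Not NE.
(U, C3): Player 1 can switch to M (2.6 → 4.6). Not NE.
(M, C1): Player 1 can switch to U (4.2 → 5). Not NE.
(M, C2): Player 2 can switch to C3 (2.7 → 3.9). Not NE.
(M, C3): Player 1 gets 4.6, best alternative 2.6; Player 2 gets 3.9, best alternative 2.7. No profitable deviation — NE.
(D, C1): Player 1 can switch to U (0.4 → 5). Not NE.
(D, C2): Player 1 can switch to U (3.4 → 3.8). Not NE.
(D, C3): Player 1 can switch to U (1 → 2.6). Not NE.

The unique pure-strategy Nash equilibrium is (M, C3).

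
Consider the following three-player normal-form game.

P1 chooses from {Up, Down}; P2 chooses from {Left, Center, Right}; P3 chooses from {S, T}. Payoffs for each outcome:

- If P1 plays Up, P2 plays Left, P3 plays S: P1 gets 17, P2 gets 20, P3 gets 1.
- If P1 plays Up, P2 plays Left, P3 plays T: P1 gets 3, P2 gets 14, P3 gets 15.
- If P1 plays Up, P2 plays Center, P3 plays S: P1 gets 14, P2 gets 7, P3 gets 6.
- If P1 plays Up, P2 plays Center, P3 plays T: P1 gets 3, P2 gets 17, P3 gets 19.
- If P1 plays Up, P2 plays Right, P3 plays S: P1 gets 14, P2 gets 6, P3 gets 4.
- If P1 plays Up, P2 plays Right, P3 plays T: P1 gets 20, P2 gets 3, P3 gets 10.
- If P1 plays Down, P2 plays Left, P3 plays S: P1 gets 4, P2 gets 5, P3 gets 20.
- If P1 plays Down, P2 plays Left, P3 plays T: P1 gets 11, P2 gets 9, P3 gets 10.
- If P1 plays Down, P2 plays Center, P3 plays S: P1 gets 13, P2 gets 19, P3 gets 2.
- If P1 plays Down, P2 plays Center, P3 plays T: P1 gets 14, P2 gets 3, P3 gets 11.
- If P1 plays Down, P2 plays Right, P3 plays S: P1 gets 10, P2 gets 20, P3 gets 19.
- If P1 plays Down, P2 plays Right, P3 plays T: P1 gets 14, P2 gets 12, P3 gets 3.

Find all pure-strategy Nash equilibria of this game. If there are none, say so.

There is no pure-strategy Nash equilibrium.

(Up, Left, S): P3 can switch to T (1 → 15). Not NE.
(Up, Left, T): P1 can switch to Down (3 → 11). Not NE.
(Up, Center, S): P2 can switch to Left (7 → 20). Not NE.
(Up, Center, T): P1 can switch to Down (3 → 14). Not NE.
(Up, Right, S): P2 can switch to Left (6 → 20). Not NE.
(Up, Right, T): P2 can switch to Left (3 → 14). Not NE.
(Down, Left, S): P1 can switch to Up (4 → 17). Not NE.
(Down, Left, T): P2 can switch to Right (9 → 12). Not NE.
(Down, Center, S): P1 can switch to Up (13 → 14). Not NE.
(Down, Center, T): P2 can switch to Left (3 → 9). Not NE.
(The remaining 2 profiles each have a profitable deviation by the same check.)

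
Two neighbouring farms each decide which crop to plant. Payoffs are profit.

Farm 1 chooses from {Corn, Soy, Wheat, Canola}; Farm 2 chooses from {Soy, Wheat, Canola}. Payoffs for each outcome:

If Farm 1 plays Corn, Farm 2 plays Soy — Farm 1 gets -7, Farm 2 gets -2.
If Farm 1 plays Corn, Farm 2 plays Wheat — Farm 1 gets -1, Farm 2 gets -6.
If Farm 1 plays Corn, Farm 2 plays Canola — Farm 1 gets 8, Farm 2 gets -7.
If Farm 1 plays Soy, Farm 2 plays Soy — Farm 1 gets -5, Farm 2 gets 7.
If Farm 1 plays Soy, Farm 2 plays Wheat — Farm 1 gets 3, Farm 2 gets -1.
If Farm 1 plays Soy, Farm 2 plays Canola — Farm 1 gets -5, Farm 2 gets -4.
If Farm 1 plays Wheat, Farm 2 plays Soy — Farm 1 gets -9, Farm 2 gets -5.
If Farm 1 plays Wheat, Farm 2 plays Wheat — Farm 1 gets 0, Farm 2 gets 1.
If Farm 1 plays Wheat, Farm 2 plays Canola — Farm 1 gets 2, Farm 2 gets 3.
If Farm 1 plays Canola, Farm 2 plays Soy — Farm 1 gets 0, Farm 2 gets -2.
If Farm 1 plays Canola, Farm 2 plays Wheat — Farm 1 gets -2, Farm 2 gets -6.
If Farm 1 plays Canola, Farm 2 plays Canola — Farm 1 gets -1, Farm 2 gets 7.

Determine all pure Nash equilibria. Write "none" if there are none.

There is no pure-strategy Nash equilibrium.

Farm 1 against Soy: payoffs -7, -5, -9, 0 → best response Canola.
Farm 1 against Wheat: payoffs -1, 3, 0, -2 → best response Soy.
Farm 1 against Canola: payoffs 8, -5, 2, -1 → best response Corn.
Farm 2 against Corn: payoffs -2, -6, -7 → best response Soy.
Farm 2 against Soy: payoffs 7, -1, -4 → best response Soy.
Farm 2 against Wheat: payoffs -5, 1, 3 → best response Canola.
Farm 2 against Canola: payoffs -2, -6, 7 → best response Canola.
No profile is a mutual best response for all players.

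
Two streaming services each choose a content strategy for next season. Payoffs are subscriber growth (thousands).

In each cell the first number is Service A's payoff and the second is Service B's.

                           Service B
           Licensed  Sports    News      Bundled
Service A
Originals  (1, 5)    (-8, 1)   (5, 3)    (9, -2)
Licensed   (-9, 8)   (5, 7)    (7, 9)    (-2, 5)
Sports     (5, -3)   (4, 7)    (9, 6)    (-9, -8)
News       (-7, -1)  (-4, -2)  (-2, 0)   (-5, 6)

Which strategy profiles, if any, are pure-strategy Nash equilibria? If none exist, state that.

This game has no pure Nash equilibrium.

For each strategy profile, look for a profitable unilateral deviation.
(Originals, Licensed): Service A can switch to Sports (1 → 5). Not NE.
(Originals, Sports): Service A can switch to Licensed (-8 → 5). Not NE.
(Originals, News): Service A can switch to Licensed (5 → 7). Not NE.
(Originals, Bundled): Service B can switch to Licensed (-2 → 5). Not NE.
(Licensed, Licensed): Service A can switch to Originals (-9 → 1). Not NE.
(Licensed, Sports): Service B can switch to Licensed (7 → 8). Not NE.
(Licensed, News): Service A can switch to Sports (7 → 9). Not NE.
(Licensed, Bundled): Service A can switch to Originals (-2 → 9). Not NE.
(Sports, Licensed): Service B can switch to Sports (-3 → 7). Not NE.
(Sports, Sports): Service A can switch to Licensed (4 → 5). Not NE.
(Sports, News): Service B can switch to Sports (6 → 7). Not NE.
(Sports, Bundled): Service A can switch to Originals (-9 → 9). Not NE.
(The remaining 4 profiles each have a profitable deviation by the same check.)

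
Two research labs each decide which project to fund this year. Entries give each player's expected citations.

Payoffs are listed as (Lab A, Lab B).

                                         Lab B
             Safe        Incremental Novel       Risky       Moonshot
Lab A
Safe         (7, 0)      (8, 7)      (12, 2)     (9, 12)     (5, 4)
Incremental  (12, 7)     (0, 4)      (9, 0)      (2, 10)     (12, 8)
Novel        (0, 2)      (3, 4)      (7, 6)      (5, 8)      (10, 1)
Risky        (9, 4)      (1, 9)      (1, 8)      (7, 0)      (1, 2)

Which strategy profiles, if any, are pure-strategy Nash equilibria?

Lab A against Safe: payoffs 7, 12, 0, 9 → best response Incremental.
Lab A against Incremental: payoffs 8, 0, 3, 1 → best response Safe.
Lab A against Novel: payoffs 12, 9, 7, 1 → best response Safe.
Lab A against Risky: payoffs 9, 2, 5, 7 → best response Safe.
Lab A against Moonshot: payoffs 5, 12, 10, 1 → best response Incremental.
Lab B against Safe: payoffs 0, 7, 2, 12, 4 → best response Risky.
Lab B against Incremental: payoffs 7, 4, 0, 10, 8 → best response Risky.
Lab B against Novel: payoffs 2, 4, 6, 8, 1 → best response Risky.
Lab B against Risky: payoffs 4, 9, 8, 0, 2 → best response Incremental.
Mutual best responses: (Safe, Risky).

The unique pure-strategy Nash equilibrium is (Safe, Risky).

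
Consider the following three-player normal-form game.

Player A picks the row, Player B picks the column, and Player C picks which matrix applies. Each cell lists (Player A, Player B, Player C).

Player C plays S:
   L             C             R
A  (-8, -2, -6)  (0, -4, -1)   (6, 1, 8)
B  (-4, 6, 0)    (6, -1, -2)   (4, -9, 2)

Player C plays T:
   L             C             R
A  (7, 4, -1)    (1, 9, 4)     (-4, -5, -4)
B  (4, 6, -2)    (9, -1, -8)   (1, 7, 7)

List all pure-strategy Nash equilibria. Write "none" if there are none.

The pure Nash equilibria are (A, R, S); (B, L, S); (B, R, T).

(A, L, S): Player A can switch to B (-8 → -4). Not NE.
(A, L, T): Player B can switch to C (4 → 9). Not NE.
(A, C, S): Player A can switch to B (0 → 6). Not NE.
(A, C, T): Player A can switch to B (1 → 9). Not NE.
(A, R, S): Player A gets 6, best alternative 4; Player B gets 1, best alternative -2; Player C gets 8, best alternative -4. No profitable deviation — NE.
(A, R, T): Player A can switch to B (-4 → 1). Not NE.
(B, L, S): Player A gets -4, best alternative -8; Player B gets 6, best alternative -1; Player C gets 0, best alternative -2. No profitable deviation — NE.
(B, L, T): Player A can switch to A (4 → 7). Not NE.
(B, C, S): Player B can switch to L (-1 → 6). Not NE.
(B, C, T): Player B can switch to L (-1 → 6). Not NE.
(B, R, T): Player A gets 1, best alternative -4; Player B gets 7, best alternative 6; Player C gets 7, best alternative 2. No profitable deviation — NE.
(The remaining 1 profile has a profitable deviation by the same check.)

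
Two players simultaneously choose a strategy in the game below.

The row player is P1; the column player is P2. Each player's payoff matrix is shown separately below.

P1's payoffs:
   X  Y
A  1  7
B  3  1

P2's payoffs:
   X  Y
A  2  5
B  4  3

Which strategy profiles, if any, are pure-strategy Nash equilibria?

(A, X): P1 can switch to B (1 → 3). Not NE.
(A, Y): P1 gets 7, best alternative 1; P2 gets 5, best alternative 2. No profitable deviation — NE.
(B, X): P1 gets 3, best alternative 1; P2 gets 4, best alternative 3. No profitable deviation — NE.
(B, Y): P1 can switch to A (1 → 7). Not NE.

Pure-strategy Nash equilibria: (A, Y), (B, X)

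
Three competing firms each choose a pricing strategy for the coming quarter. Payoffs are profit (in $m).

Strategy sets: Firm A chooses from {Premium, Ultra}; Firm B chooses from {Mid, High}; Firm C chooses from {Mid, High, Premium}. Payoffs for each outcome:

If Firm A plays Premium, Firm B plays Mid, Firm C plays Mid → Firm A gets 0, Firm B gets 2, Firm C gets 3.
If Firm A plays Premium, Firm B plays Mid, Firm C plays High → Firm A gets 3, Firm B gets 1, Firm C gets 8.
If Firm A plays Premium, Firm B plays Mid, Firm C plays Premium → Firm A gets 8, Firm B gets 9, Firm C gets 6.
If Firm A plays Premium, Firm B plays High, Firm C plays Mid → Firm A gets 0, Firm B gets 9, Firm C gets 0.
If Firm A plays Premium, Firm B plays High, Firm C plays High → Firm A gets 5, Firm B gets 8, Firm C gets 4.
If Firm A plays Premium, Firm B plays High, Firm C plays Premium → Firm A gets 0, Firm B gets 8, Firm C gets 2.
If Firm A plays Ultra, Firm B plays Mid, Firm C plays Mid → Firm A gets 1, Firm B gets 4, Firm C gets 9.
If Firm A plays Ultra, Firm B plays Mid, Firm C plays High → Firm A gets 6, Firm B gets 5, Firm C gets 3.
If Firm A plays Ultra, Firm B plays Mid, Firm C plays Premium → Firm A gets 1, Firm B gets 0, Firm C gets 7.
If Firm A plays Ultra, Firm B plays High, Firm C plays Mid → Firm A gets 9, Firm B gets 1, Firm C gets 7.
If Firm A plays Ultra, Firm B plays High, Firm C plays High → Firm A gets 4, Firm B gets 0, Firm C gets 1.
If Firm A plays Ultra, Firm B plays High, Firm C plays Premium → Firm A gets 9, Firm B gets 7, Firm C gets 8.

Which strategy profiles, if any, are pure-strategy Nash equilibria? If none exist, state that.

(Premium, High, High); (Ultra, Mid, Mid); (Ultra, High, Premium)

Mark each player's best response to every combination of opponents' strategies; a profile where every player is best-responding is a pure Nash equilibrium.
Firm A against (Mid, Mid): payoffs 0, 1 → best response Ultra.
Firm A against (Mid, High): payoffs 3, 6 → best response Ultra.
Firm A against (Mid, Premium): payoffs 8, 1 → best response Premium.
Firm A against (High, Mid): payoffs 0, 9 → best response Ultra.
Firm A against (High, High): payoffs 5, 4 → best response Premium.
Firm A against (High, Premium): payoffs 0, 9 → best response Ultra.
Firm B against (Premium, Mid): payoffs 2, 9 → best response High.
Firm B against (Premium, High): payoffs 1, 8 → best response High.
Firm B against (Premium, Premium): payoffs 9, 8 → best response Mid.
Firm B against (Ultra, Mid): payoffs 4, 1 → best response Mid.
Firm B against (Ultra, High): payoffs 5, 0 → best response Mid.
Firm B against (Ultra, Premium): payoffs 0, 7 → best response High.
Firm C against (Premium, Mid): payoffs 3, 8, 6 → best response High.
Firm C against (Premium, High): payoffs 0, 4, 2 → best response High.
Firm C against (Ultra, Mid): payoffs 9, 3, 7 → best response Mid.
Firm C against (Ultra, High): payoffs 7, 1, 8 → best response Premium.
Mutual best responses: (Premium, High, High); (Ultra, Mid, Mid); (Ultra, High, Premium).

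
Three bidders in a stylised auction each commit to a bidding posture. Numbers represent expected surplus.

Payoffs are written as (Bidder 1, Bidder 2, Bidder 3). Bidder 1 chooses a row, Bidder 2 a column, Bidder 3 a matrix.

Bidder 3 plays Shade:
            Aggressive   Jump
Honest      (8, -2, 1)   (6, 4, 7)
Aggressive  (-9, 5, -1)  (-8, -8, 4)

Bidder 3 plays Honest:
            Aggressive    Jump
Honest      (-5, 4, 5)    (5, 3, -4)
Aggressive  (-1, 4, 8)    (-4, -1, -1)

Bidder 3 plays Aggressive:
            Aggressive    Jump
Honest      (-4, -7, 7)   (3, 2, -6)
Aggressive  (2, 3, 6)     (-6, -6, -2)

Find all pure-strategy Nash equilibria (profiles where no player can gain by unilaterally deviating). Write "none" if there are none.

Bidder 1 against (Aggressive, Shade): payoffs 8, -9 → best response Honest.
Bidder 1 against (Aggressive, Honest): payoffs -5, -1 → best response Aggressive.
Bidder 1 against (Aggressive, Aggressive): payoffs -4, 2 → best response Aggressive.
Bidder 1 against (Jump, Shade): payoffs 6, -8 → best response Honest.
Bidder 1 against (Jump, Honest): payoffs 5, -4 → best response Honest.
Bidder 1 against (Jump, Aggressive): payoffs 3, -6 → best response Honest.
Bidder 2 against (Honest, Shade): payoffs -2, 4 → best response Jump.
Bidder 2 against (Honest, Honest): payoffs 4, 3 → best response Aggressive.
Bidder 2 against (Honest, Aggressive): payoffs -7, 2 → best response Jump.
Bidder 2 against (Aggressive, Shade): payoffs 5, -8 → best response Aggressive.
Bidder 2 against (Aggressive, Honest): payoffs 4, -1 → best response Aggressive.
Bidder 2 against (Aggressive, Aggressive): payoffs 3, -6 → best response Aggressive.
Bidder 3 against (Honest, Aggressive): payoffs 1, 5, 7 → best response Aggressive.
Bidder 3 against (Honest, Jump): payoffs 7, -4, -6 → best response Shade.
Bidder 3 against (Aggressive, Aggressive): payoffs -1, 8, 6 → best response Honest.
Bidder 3 against (Aggressive, Jump): payoffs 4, -1, -2 → best response Shade.
Mutual best responses: (Honest, Jump, Shade); (Aggressive, Aggressive, Honest).

Pure-strategy Nash equilibria: (Honest, Jump, Shade), (Aggressive, Aggressive, Honest)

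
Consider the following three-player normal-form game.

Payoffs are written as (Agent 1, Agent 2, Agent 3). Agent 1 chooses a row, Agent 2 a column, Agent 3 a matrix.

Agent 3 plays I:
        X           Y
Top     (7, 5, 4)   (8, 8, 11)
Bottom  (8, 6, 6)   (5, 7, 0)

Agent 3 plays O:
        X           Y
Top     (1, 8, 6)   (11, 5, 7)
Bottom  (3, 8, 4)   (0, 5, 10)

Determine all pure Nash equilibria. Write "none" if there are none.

(Top, X, I): Agent 1 can switch to Bottom (7 → 8). Not NE.
(Top, X, O): Agent 1 can switch to Bottom (1 → 3). Not NE.
(Top, Y, I): Agent 1 gets 8, best alternative 5; Agent 2 gets 8, best alternative 5; Agent 3 gets 11, best alternative 7. No profitable deviation — NE.
(Top, Y, O): Agent 2 can switch to X (5 → 8). Not NE.
(Bottom, X, I): Agent 2 can switch to Y (6 → 7). Not NE.
(Bottom, X, O): Agent 3 can switch to I (4 → 6). Not NE.
(Bottom, Y, I): Agent 1 can switch to Top (5 → 8). Not NE.
(Bottom, Y, O): Agent 1 can switch to Top (0 → 11). Not NE.

(Top, Y, I)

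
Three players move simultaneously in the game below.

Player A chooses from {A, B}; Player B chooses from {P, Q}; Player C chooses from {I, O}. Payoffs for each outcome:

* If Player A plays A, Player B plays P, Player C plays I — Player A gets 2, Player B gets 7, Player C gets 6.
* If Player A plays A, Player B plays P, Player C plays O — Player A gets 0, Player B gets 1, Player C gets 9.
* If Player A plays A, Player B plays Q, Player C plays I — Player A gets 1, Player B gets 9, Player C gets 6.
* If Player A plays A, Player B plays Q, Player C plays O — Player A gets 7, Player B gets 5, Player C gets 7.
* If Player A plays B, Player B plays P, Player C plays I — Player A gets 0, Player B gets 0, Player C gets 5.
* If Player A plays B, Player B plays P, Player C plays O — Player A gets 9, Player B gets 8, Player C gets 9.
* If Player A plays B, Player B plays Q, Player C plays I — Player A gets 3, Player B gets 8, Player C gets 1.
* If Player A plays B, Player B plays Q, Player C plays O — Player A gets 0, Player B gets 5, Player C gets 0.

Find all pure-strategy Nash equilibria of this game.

Player A against (P, I): payoffs 2, 0 → best response A.
Player A against (P, O): payoffs 0, 9 → best response B.
Player A against (Q, I): payoffs 1, 3 → best response B.
Player A against (Q, O): payoffs 7, 0 → best response A.
Player B against (A, I): payoffs 7, 9 → best response Q.
Player B against (A, O): payoffs 1, 5 → best response Q.
Player B against (B, I): payoffs 0, 8 → best response Q.
Player B against (B, O): payoffs 8, 5 → best response P.
Player C against (A, P): payoffs 6, 9 → best response O.
Player C against (A, Q): payoffs 6, 7 → best response O.
Player C against (B, P): payoffs 5, 9 → best response O.
Player C against (B, Q): payoffs 1, 0 → best response I.
Mutual best responses: (A, Q, O); (B, P, O); (B, Q, I).

Pure-strategy Nash equilibria: (A, Q, O), (B, P, O), (B, Q, I)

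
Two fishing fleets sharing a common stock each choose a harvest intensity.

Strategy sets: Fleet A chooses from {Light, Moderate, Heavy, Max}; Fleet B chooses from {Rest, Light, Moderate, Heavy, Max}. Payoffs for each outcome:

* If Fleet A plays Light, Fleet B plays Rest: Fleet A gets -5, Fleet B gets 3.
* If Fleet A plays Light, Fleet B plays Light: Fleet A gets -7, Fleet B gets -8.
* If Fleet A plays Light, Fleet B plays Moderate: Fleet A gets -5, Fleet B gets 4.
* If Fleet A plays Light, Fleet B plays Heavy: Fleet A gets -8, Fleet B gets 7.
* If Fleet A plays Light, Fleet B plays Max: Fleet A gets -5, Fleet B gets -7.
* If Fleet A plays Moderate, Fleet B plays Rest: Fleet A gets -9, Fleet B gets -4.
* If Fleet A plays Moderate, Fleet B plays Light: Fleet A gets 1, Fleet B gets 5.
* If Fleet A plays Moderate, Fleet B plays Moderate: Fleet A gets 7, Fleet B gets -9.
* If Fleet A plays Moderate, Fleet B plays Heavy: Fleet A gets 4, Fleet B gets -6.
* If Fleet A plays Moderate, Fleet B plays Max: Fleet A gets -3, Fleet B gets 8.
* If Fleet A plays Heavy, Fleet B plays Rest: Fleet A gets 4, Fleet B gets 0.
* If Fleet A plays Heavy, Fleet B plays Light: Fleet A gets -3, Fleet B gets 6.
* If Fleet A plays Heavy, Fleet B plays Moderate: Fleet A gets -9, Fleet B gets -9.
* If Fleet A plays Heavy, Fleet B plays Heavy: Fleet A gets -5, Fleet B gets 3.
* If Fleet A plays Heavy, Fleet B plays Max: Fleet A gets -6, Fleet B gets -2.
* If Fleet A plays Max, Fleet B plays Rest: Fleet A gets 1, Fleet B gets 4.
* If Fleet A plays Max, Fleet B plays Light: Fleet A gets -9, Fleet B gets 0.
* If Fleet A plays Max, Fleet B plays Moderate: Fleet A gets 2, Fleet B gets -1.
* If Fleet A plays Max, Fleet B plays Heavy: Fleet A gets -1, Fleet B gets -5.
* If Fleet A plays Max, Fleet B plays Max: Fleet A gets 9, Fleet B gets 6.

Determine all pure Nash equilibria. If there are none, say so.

Pure NE: (Max, Max)

For each strategy profile, look for a profitable unilateral deviation.
(Light, Rest): Fleet A can switch to Heavy (-5 → 4). Not NE.
(Light, Light): Fleet A can switch to Moderate (-7 → 1). Not NE.
(Light, Moderate): Fleet A can switch to Moderate (-5 → 7). Not NE.
(Light, Heavy): Fleet A can switch to Moderate (-8 → 4). Not NE.
(Light, Max): Fleet A can switch to Moderate (-5 → -3). Not NE.
(Moderate, Rest): Fleet A can switch to Light (-9 → -5). Not NE.
(Max, Max): Fleet A gets 9, best alternative -3; Fleet B gets 6, best alternative 4. No profitable deviation — NE.
(The remaining 13 profiles each have a profitable deviation by the same check.)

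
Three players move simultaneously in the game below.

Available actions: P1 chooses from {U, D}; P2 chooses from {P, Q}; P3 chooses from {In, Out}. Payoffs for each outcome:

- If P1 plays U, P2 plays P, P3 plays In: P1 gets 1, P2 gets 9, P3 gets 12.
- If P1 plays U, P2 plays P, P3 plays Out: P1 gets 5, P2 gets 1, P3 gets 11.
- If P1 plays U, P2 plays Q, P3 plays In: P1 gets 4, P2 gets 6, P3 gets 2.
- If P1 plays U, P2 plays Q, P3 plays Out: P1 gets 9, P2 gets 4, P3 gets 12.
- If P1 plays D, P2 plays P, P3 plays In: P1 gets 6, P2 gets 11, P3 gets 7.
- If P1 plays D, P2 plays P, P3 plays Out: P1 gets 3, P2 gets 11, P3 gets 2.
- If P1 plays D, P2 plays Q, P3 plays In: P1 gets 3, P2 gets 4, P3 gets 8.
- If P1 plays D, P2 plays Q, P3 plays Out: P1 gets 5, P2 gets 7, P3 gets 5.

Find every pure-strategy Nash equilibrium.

The pure Nash equilibria are (U, Q, Out) and (D, P, In).

P1 against (P, In): payoffs 1, 6 → best response D.
P1 against (P, Out): payoffs 5, 3 → best response U.
P1 against (Q, In): payoffs 4, 3 → best response U.
P1 against (Q, Out): payoffs 9, 5 → best response U.
P2 against (U, In): payoffs 9, 6 → best response P.
P2 against (U, Out): payoffs 1, 4 → best response Q.
P2 against (D, In): payoffs 11, 4 → best response P.
P2 against (D, Out): payoffs 11, 7 → best response P.
P3 against (U, P): payoffs 12, 11 → best response In.
P3 against (U, Q): payoffs 2, 12 → best response Out.
P3 against (D, P): payoffs 7, 2 → best response In.
P3 against (D, Q): payoffs 8, 5 → best response In.
Mutual best responses: (U, Q, Out); (D, P, In).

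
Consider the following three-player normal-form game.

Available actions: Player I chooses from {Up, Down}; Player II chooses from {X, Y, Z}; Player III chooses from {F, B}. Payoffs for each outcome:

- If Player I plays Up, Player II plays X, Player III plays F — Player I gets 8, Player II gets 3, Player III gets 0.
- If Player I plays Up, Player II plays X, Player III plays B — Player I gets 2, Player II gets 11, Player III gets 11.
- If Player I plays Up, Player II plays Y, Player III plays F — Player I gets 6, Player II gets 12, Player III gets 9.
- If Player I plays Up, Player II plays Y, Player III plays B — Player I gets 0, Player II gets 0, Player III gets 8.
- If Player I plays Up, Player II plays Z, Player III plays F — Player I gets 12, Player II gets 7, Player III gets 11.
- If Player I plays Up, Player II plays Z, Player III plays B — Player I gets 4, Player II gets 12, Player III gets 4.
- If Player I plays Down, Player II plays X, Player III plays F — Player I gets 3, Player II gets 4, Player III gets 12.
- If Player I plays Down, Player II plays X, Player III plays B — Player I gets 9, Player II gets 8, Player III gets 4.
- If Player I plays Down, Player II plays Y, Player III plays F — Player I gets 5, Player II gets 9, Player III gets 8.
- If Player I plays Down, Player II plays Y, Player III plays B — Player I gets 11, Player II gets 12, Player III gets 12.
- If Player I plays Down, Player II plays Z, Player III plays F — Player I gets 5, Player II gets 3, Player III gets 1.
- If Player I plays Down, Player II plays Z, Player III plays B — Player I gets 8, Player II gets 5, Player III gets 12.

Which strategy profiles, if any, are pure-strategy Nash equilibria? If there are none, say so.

Player I against (X, F): payoffs 8, 3 → best response Up.
Player I against (X, B): payoffs 2, 9 → best response Down.
Player I against (Y, F): payoffs 6, 5 → best response Up.
Player I against (Y, B): payoffs 0, 11 → best response Down.
Player I against (Z, F): payoffs 12, 5 → best response Up.
Player I against (Z, B): payoffs 4, 8 → best response Down.
Player II against (Up, F): payoffs 3, 12, 7 → best response Y.
Player II against (Up, B): payoffs 11, 0, 12 → best response Z.
Player II against (Down, F): payoffs 4, 9, 3 → best response Y.
Player II against (Down, B): payoffs 8, 12, 5 → best response Y.
Player III against (Up, X): payoffs 0, 11 → best response B.
Player III against (Up, Y): payoffs 9, 8 → best response F.
Player III against (Up, Z): payoffs 11, 4 → best response F.
Player III against (Down, X): payoffs 12, 4 → best response F.
Player III against (Down, Y): payoffs 8, 12 → best response B.
Player III against (Down, Z): payoffs 1, 12 → best response B.
Mutual best responses: (Up, Y, F); (Down, Y, B).

(Up, Y, F), (Down, Y, B)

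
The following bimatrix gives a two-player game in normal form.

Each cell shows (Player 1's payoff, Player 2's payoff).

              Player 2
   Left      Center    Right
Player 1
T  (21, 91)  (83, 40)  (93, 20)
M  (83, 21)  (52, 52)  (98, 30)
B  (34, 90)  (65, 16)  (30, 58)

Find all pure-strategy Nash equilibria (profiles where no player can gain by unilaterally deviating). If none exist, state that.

(T, Left): Player 1 can switch to M (21 → 83). Not NE.
(T, Center): Player 2 can switch to Left (40 → 91). Not NE.
(T, Right): Player 1 can switch to M (93 → 98). Not NE.
(M, Left): Player 2 can switch to Center (21 → 52). Not NE.
(M, Center): Player 1 can switch to T (52 → 83). Not NE.
(M, Right): Player 2 can switch to Center (30 → 52). Not NE.
(B, Left): Player 1 can switch to M (34 → 83). Not NE.
(B, Center): Player 1 can switch to T (65 → 83). Not NE.
(B, Right): Player 1 can switch to T (30 → 93). Not NE.

This game has no pure Nash equilibrium.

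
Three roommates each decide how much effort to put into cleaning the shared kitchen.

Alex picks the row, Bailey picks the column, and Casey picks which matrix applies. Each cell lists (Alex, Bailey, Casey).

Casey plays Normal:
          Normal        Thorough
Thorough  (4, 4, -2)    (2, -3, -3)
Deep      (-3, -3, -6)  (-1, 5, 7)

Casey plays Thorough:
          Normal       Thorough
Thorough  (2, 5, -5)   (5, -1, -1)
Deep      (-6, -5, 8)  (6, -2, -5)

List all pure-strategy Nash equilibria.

Alex against (Normal, Normal): payoffs 4, -3 → best response Thorough.
Alex against (Normal, Thorough): payoffs 2, -6 → best response Thorough.
Alex against (Thorough, Normal): payoffs 2, -1 → best response Thorough.
Alex against (Thorough, Thorough): payoffs 5, 6 → best response Deep.
Bailey against (Thorough, Normal): payoffs 4, -3 → best response Normal.
Bailey against (Thorough, Thorough): payoffs 5, -1 → best response Normal.
Bailey against (Deep, Normal): payoffs -3, 5 → best response Thorough.
Bailey against (Deep, Thorough): payoffs -5, -2 → best response Thorough.
Casey against (Thorough, Normal): payoffs -2, -5 → best response Normal.
Casey against (Thorough, Thorough): payoffs -3, -1 → best response Thorough.
Casey against (Deep, Normal): payoffs -6, 8 → best response Thorough.
Casey against (Deep, Thorough): payoffs 7, -5 → best response Normal.
Mutual best responses: (Thorough, Normal, Normal).

Pure NE: (Thorough, Normal, Normal)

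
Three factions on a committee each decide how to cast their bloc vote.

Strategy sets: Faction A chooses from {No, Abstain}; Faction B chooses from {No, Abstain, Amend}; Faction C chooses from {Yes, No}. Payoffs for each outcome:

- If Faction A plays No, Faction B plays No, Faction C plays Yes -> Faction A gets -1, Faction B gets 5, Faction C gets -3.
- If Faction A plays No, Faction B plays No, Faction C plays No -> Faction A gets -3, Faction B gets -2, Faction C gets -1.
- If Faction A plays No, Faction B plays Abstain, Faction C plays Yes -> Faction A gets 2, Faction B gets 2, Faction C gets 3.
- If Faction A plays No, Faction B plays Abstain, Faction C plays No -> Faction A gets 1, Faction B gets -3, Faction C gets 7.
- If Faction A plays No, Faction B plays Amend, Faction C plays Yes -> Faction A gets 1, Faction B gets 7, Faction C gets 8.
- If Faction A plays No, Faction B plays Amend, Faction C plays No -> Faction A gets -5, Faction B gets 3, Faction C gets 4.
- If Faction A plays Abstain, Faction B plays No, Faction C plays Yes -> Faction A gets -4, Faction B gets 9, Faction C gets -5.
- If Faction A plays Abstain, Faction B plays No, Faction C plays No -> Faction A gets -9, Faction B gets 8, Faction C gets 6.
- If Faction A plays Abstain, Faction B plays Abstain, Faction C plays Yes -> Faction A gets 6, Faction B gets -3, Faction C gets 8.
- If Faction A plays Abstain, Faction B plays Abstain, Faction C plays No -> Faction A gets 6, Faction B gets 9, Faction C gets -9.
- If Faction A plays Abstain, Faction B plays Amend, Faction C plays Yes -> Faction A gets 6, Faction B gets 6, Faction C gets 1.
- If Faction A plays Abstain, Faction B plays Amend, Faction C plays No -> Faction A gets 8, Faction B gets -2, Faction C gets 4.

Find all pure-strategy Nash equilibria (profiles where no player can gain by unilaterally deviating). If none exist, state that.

Faction A against (No, Yes): payoffs -1, -4 → best response No.
Faction A against (No, No): payoffs -3, -9 → best response No.
Faction A against (Abstain, Yes): payoffs 2, 6 → best response Abstain.
Faction A against (Abstain, No): payoffs 1, 6 → best response Abstain.
Faction A against (Amend, Yes): payoffs 1, 6 → best response Abstain.
Faction A against (Amend, No): payoffs -5, 8 → best response Abstain.
Faction B against (No, Yes): payoffs 5, 2, 7 → best response Amend.
Faction B against (No, No): payoffs -2, -3, 3 → best response Amend.
Faction B against (Abstain, Yes): payoffs 9, -3, 6 → best response No.
Faction B against (Abstain, No): payoffs 8, 9, -2 → best response Abstain.
Faction C against (No, No): payoffs -3, -1 → best response No.
Faction C against (No, Abstain): payoffs 3, 7 → best response No.
Faction C against (No, Amend): payoffs 8, 4 → best response Yes.
Faction C against (Abstain, No): payoffs -5, 6 → best response No.
Faction C against (Abstain, Abstain): payoffs 8, -9 → best response Yes.
Faction C against (Abstain, Amend): payoffs 1, 4 → best response No.
No profile is a mutual best response for all players.

none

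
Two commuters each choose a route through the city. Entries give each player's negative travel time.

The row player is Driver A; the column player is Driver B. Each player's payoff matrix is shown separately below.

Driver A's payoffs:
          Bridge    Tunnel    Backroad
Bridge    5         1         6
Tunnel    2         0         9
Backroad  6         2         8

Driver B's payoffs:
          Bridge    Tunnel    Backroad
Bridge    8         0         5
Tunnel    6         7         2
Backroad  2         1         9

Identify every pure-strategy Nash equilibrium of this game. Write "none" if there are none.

Mark each player's best response to every combination of opponents' strategies; a profile where every player is best-responding is a pure Nash equilibrium.
Driver A against Bridge: payoffs 5, 2, 6 → best response Backroad.
Driver A against Tunnel: payoffs 1, 0, 2 → best response Backroad.
Driver A against Backroad: payoffs 6, 9, 8 → best response Tunnel.
Driver B against Bridge: payoffs 8, 0, 5 → best response Bridge.
Driver B against Tunnel: payoffs 6, 7, 2 → best response Tunnel.
Driver B against Backroad: payoffs 2, 1, 9 → best response Backroad.
No profile is a mutual best response for all players.

No pure-strategy Nash equilibrium.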